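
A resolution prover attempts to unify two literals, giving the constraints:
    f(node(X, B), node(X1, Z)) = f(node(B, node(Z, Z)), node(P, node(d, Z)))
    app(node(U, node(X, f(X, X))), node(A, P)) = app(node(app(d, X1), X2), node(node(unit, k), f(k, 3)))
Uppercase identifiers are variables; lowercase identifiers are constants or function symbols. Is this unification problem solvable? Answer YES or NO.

NO

Decompose f/2: node(X, B) = node(B, node(Z, Z)),  node(X1, Z) = node(P, node(d, Z)).
Decompose node/2: X = B,  B = node(Z, Z).
Bind X := B; substituting into the one remaining equation that mentions X gives: app(node(U, node(B, f(B, B))), node(A, P)) = app(node(app(d, X1), X2), node(node(unit, k), f(k, 3))).
Bind B := node(Z, Z); substituting into the one remaining equation that mentions B gives: app(node(U, node(node(Z, Z), f(node(Z, Z), node(Z, Z)))), node(A, P)) = app(node(app(d, X1), X2), node(node(unit, k), f(k, 3))). Substituting into the earlier binding gives X := node(Z, Z).
Decompose node/2: X1 = P,  Z = node(d, Z).
Bind X1 := P; substituting into the one remaining equation that mentions X1 gives: app(node(U, node(node(Z, Z), f(node(Z, Z), node(Z, Z)))), node(A, P)) = app(node(app(d, P), X2), node(node(unit, k), f(k, 3))).
Occurs check fails: Z occurs in node(d, Z); the equation Z = node(d, Z) has no finite solution.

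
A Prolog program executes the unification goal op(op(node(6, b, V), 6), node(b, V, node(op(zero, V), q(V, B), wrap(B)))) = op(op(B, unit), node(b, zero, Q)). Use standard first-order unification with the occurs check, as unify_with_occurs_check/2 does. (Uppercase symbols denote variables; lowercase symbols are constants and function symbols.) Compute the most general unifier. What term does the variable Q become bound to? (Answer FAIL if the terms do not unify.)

FAIL

Decompose op/2: op(node(6, b, V), 6) = op(B, unit),  node(b, V, node(op(zero, V), q(V, B), wrap(B))) = node(b, zero, Q).
Decompose op/2: node(6, b, V) = B,  6 = unit.
Bind B := node(6, b, V); substituting into the one remaining equation that mentions B gives: node(b, V, node(op(zero, V), q(V, node(6, b, V)), wrap(node(6, b, V)))) = node(b, zero, Q).
Clash: constants 6 and unit differ; no unifier exists.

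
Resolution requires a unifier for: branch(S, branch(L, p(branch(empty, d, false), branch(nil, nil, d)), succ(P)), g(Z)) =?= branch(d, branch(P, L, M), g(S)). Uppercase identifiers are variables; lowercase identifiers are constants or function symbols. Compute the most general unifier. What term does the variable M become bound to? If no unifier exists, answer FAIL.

succ(p(branch(empty, d, false), branch(nil, nil, d)))

Decompose branch/3: S =?= d,  branch(L, p(branch(empty, d, false), branch(nil, nil, d)), succ(P)) =?= branch(P, L, M),  g(Z) =?= g(S).
Bind S := d; substituting into the one remaining equation that mentions S gives: g(Z) =?= g(d).
Decompose branch/3: L =?= P,  p(branch(empty, d, false), branch(nil, nil, d)) =?= L,  succ(P) =?= M.
Bind L := P; substituting into the one remaining equation that mentions L gives: p(branch(empty, d, false), branch(nil, nil, d)) =?= P.
Bind P := p(branch(empty, d, false), branch(nil, nil, d)); substituting into the one remaining equation that mentions P gives: succ(p(branch(empty, d, false), branch(nil, nil, d))) =?= M. Substituting into the earlier binding gives L := p(branch(empty, d, false), branch(nil, nil, d)).
Bind M := succ(p(branch(empty, d, false), branch(nil, nil, d))); no other remaining equation mentions M.
Decompose g/1: Z =?= d.
Bind Z := d.
MGU = { S -> d, L -> p(branch(empty, d, false), branch(nil, nil, d)), P -> p(branch(empty, d, false), branch(nil, nil, d)), M -> succ(p(branch(empty, d, false), branch(nil, nil, d))), Z -> d }, so M -> succ(p(branch(empty, d, false), branch(nil, nil, d))).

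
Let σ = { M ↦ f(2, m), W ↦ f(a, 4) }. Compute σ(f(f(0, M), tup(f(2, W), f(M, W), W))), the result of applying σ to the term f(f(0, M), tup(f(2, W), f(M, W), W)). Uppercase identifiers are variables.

f(f(0, f(2, m)), tup(f(2, f(a, 4)), f(f(2, m), f(a, 4)), f(a, 4)))

Replace each occurrence of M with f(2, m).
Replace each occurrence of W with f(a, 4).
Result: f(f(0, f(2, m)), tup(f(2, f(a, 4)), f(f(2, m), f(a, 4)), f(a, 4))).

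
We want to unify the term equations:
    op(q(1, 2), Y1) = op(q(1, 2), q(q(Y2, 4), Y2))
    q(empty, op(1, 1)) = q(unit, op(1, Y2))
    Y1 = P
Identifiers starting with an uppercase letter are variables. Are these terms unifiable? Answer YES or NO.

NO

Decompose op/2: q(1, 2) = q(1, 2),  Y1 = q(q(Y2, 4), Y2).
Delete trivial equation q(1, 2) = q(1, 2).
Bind Y1 := q(q(Y2, 4), Y2); substituting into the one remaining equation that mentions Y1 gives: q(q(Y2, 4), Y2) = P.
Decompose q/2: empty = unit,  op(1, 1) = op(1, Y2).
Clash: constants empty and unit differ; no unifier exists.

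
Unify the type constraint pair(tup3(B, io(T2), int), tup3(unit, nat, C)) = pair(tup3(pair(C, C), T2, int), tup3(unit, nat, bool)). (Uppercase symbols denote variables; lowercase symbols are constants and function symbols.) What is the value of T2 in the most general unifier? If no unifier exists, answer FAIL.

FAIL

Decompose pair/2: tup3(B, io(T2), int) = tup3(pair(C, C), T2, int),  tup3(unit, nat, C) = tup3(unit, nat, bool).
Decompose tup3/3: B = pair(C, C),  io(T2) = T2,  int = int.
Bind B := pair(C, C); no other remaining equation mentions B.
Occurs check fails: T2 occurs in io(T2); the equation T2 = io(T2) has no finite solution.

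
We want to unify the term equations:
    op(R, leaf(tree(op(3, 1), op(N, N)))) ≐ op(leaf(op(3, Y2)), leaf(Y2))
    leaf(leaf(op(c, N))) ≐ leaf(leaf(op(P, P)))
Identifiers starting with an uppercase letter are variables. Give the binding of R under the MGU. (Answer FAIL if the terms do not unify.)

Decompose op/2: R ≐ leaf(op(3, Y2)),  leaf(tree(op(3, 1), op(N, N))) ≐ leaf(Y2).
Bind R := leaf(op(3, Y2)); no other remaining equation mentions R.
Decompose leaf/1: tree(op(3, 1), op(N, N)) ≐ Y2.
Bind Y2 := tree(op(3, 1), op(N, N)); no other remaining equation mentions Y2. Substituting into the earlier binding gives R := leaf(op(3, tree(op(3, 1), op(N, N)))).
Decompose leaf/1: leaf(op(c, N)) ≐ leaf(op(P, P)).
Decompose leaf/1: op(c, N) ≐ op(P, P).
Decompose op/2: c ≐ P,  N ≐ P.
Bind P := c; substituting into the remaining equation gives: N ≐ c.
Bind N := c. Substituting into the earlier bindings gives R := leaf(op(3, tree(op(3, 1), op(c, c)))), Y2 := tree(op(3, 1), op(c, c)).
MGU = { R := leaf(op(3, tree(op(3, 1), op(c, c)))), Y2 := tree(op(3, 1), op(c, c)), P := c, N := c }, so R := leaf(op(3, tree(op(3, 1), op(c, c)))).

leaf(op(3, tree(op(3, 1), op(c, c))))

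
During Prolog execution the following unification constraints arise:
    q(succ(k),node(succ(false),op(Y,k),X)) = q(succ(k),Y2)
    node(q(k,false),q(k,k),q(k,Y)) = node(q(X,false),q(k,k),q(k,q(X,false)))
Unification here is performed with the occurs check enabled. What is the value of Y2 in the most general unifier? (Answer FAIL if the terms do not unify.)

Decompose q/2: succ(k) = succ(k),  node(succ(false),op(Y,k),X) = Y2.
Delete trivial equation succ(k) = succ(k).
Bind Y2 := node(succ(false),op(Y,k),X); no other remaining equation mentions Y2.
Decompose node/3: q(k,false) = q(X,false),  q(k,k) = q(k,k),  q(k,Y) = q(k,q(X,false)).
Decompose q/2: k = X,  false = false.
Bind X := k; substituting into the one remaining equation that mentions X gives: q(k,Y) = q(k,q(k,false)). Substituting into the earlier binding gives Y2 := node(succ(false),op(Y,k),k).
Delete trivial equation false = false.
Delete trivial equation q(k,k) = q(k,k).
Decompose q/2: k = k,  Y = q(k,false).
Delete trivial equation k = k.
Bind Y := q(k,false). Substituting into the earlier binding gives Y2 := node(succ(false),op(q(k,false),k),k).
MGU = { Y2 ↦ node(succ(false),op(q(k,false),k),k), X ↦ k, Y ↦ q(k,false) }, so Y2 ↦ node(succ(false),op(q(k,false),k),k).

node(succ(false),op(q(k,false),k),k)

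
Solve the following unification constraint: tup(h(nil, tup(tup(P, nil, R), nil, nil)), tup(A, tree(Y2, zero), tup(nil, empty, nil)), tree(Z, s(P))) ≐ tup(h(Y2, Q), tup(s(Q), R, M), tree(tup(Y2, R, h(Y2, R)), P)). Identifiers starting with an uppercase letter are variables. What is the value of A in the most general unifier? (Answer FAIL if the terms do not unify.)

FAIL

Decompose tup/3: h(nil, tup(tup(P, nil, R), nil, nil)) ≐ h(Y2, Q),  tup(A, tree(Y2, zero), tup(nil, empty, nil)) ≐ tup(s(Q), R, M),  tree(Z, s(P)) ≐ tree(tup(Y2, R, h(Y2, R)), P).
Decompose h/2: nil ≐ Y2,  tup(tup(P, nil, R), nil, nil) ≐ Q.
Bind Y2 := nil; substituting into the 2 remaining equations that mention Y2 gives: tup(A, tree(nil, zero), tup(nil, empty, nil)) ≐ tup(s(Q), R, M),  tree(Z, s(P)) ≐ tree(tup(nil, R, h(nil, R)), P).
Bind Q := tup(tup(P, nil, R), nil, nil); substituting into the one remaining equation that mentions Q gives: tup(A, tree(nil, zero), tup(nil, empty, nil)) ≐ tup(s(tup(tup(P, nil, R), nil, nil)), R, M).
Decompose tup/3: A ≐ s(tup(tup(P, nil, R), nil, nil)),  tree(nil, zero) ≐ R,  tup(nil, empty, nil) ≐ M.
Bind A := s(tup(tup(P, nil, R), nil, nil)); no other remaining equation mentions A.
Bind R := tree(nil, zero); substituting into the one remaining equation that mentions R gives: tree(Z, s(P)) ≐ tree(tup(nil, tree(nil, zero), h(nil, tree(nil, zero))), P). Substituting into the earlier bindings gives Q := tup(tup(P, nil, tree(nil, zero)), nil, nil), A := s(tup(tup(P, nil, tree(nil, zero)), nil, nil)).
Bind M := tup(nil, empty, nil); no other remaining equation mentions M.
Decompose tree/2: Z ≐ tup(nil, tree(nil, zero), h(nil, tree(nil, zero))),  s(P) ≐ P.
Bind Z := tup(nil, tree(nil, zero), h(nil, tree(nil, zero))); no other remaining equation mentions Z.
Occurs check fails: P occurs in s(P); the equation P ≐ s(P) has no finite solution.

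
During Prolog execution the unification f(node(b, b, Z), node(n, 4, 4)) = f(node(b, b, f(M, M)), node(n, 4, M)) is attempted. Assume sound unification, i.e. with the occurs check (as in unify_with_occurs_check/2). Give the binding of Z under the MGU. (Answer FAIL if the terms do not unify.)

f(4, 4)

Decompose f/2: node(b, b, Z) = node(b, b, f(M, M)),  node(n, 4, 4) = node(n, 4, M).
Decompose node/3: b = b,  b = b,  Z = f(M, M).
Delete trivial equation b = b.
Delete trivial equation b = b.
Bind Z := f(M, M); no other remaining equation mentions Z.
Decompose node/3: n = n,  4 = 4,  4 = M.
Delete trivial equation n = n.
Delete trivial equation 4 = 4.
Bind M := 4. Substituting into the earlier binding gives Z := f(4, 4).
MGU = { Z -> f(4, 4), M -> 4 }, so Z -> f(4, 4).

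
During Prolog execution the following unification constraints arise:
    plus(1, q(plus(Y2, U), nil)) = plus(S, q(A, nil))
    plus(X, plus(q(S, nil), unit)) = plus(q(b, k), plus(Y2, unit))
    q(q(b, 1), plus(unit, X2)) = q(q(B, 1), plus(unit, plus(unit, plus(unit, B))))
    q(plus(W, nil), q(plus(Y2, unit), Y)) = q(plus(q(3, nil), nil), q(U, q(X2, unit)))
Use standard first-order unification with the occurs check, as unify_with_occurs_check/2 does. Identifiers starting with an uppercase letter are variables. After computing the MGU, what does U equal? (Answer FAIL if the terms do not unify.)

plus(q(1, nil), unit)

Decompose plus/2: 1 = S,  q(plus(Y2, U), nil) = q(A, nil).
Bind S := 1; substituting into the one remaining equation that mentions S gives: plus(X, plus(q(1, nil), unit)) = plus(q(b, k), plus(Y2, unit)).
Decompose q/2: plus(Y2, U) = A,  nil = nil.
Bind A := plus(Y2, U); no other remaining equation mentions A.
Delete trivial equation nil = nil.
Decompose plus/2: X = q(b, k),  plus(q(1, nil), unit) = plus(Y2, unit).
Bind X := q(b, k); no other remaining equation mentions X.
Decompose plus/2: q(1, nil) = Y2,  unit = unit.
Bind Y2 := q(1, nil); substituting into the one remaining equation that mentions Y2 gives: q(plus(W, nil), q(plus(q(1, nil), unit), Y)) = q(plus(q(3, nil), nil), q(U, q(X2, unit))). Substituting into the earlier binding gives A := plus(q(1, nil), U).
Delete trivial equation unit = unit.
Decompose q/2: q(b, 1) = q(B, 1),  plus(unit, X2) = plus(unit, plus(unit, plus(unit, B))).
Decompose q/2: b = B,  1 = 1.
Bind B := b; substituting into the one remaining equation that mentions B gives: plus(unit, X2) = plus(unit, plus(unit, plus(unit, b))).
Delete trivial equation 1 = 1.
Decompose plus/2: unit = unit,  X2 = plus(unit, plus(unit, b)).
Delete trivial equation unit = unit.
Bind X2 := plus(unit, plus(unit, b)); substituting into the remaining equation gives: q(plus(W, nil), q(plus(q(1, nil), unit), Y)) = q(plus(q(3, nil), nil), q(U, q(plus(unit, plus(unit, b)), unit))).
Decompose q/2: plus(W, nil) = plus(q(3, nil), nil),  q(plus(q(1, nil), unit), Y) = q(U, q(plus(unit, plus(unit, b)), unit)).
Decompose plus/2: W = q(3, nil),  nil = nil.
Bind W := q(3, nil); no other remaining equation mentions W.
Delete trivial equation nil = nil.
Decompose q/2: plus(q(1, nil), unit) = U,  Y = q(plus(unit, plus(unit, b)), unit).
Bind U := plus(q(1, nil), unit); no other remaining equation mentions U. Substituting into the earlier binding gives A := plus(q(1, nil), plus(q(1, nil), unit)).
Bind Y := q(plus(unit, plus(unit, b)), unit).
MGU = { S = 1, A = plus(q(1, nil), plus(q(1, nil), unit)), X = q(b, k), Y2 = q(1, nil), B = b, X2 = plus(unit, plus(unit, b)), W = q(3, nil), U = plus(q(1, nil), unit), Y = q(plus(unit, plus(unit, b)), unit) }, so U = plus(q(1, nil), unit).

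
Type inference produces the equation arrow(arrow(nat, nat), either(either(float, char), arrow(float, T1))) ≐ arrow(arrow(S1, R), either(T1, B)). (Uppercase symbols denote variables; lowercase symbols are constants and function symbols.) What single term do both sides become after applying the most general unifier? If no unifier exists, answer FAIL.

Decompose arrow/2: arrow(nat, nat) ≐ arrow(S1, R),  either(either(float, char), arrow(float, T1)) ≐ either(T1, B).
Decompose arrow/2: nat ≐ S1,  nat ≐ R.
Bind S1 := nat; no other remaining equation mentions S1.
Bind R := nat; no other remaining equation mentions R.
Decompose either/2: either(float, char) ≐ T1,  arrow(float, T1) ≐ B.
Bind T1 := either(float, char); substituting into the remaining equation gives: arrow(float, either(float, char)) ≐ B.
Bind B := arrow(float, either(float, char)).
Applying the MGU to either side gives arrow(arrow(nat, nat), either(either(float, char), arrow(float, either(float, char)))).

arrow(arrow(nat, nat), either(either(float, char), arrow(float, either(float, char))))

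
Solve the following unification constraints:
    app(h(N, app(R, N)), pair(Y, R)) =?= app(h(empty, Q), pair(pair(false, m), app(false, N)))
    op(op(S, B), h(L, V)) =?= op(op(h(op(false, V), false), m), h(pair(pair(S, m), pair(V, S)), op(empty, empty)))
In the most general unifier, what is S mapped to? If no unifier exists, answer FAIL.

Decompose app/2: h(N, app(R, N)) =?= h(empty, Q),  pair(Y, R) =?= pair(pair(false, m), app(false, N)).
Decompose h/2: N =?= empty,  app(R, N) =?= Q.
Bind N := empty; substituting into the 2 remaining equations that mention N gives: app(R, empty) =?= Q,  pair(Y, R) =?= pair(pair(false, m), app(false, empty)).
Bind Q := app(R, empty); no other remaining equation mentions Q.
Decompose pair/2: Y =?= pair(false, m),  R =?= app(false, empty).
Bind Y := pair(false, m); no other remaining equation mentions Y.
Bind R := app(false, empty); no other remaining equation mentions R. Substituting into the earlier binding gives Q := app(app(false, empty), empty).
Decompose op/2: op(S, B) =?= op(h(op(false, V), false), m),  h(L, V) =?= h(pair(pair(S, m), pair(V, S)), op(empty, empty)).
Decompose op/2: S =?= h(op(false, V), false),  B =?= m.
Bind S := h(op(false, V), false); substituting into the one remaining equation that mentions S gives: h(L, V) =?= h(pair(pair(h(op(false, V), false), m), pair(V, h(op(false, V), false))), op(empty, empty)).
Bind B := m; no other remaining equation mentions B.
Decompose h/2: L =?= pair(pair(h(op(false, V), false), m), pair(V, h(op(false, V), false))),  V =?= op(empty, empty).
Bind L := pair(pair(h(op(false, V), false), m), pair(V, h(op(false, V), false))); no other remaining equation mentions L.
Bind V := op(empty, empty). Substituting into the earlier bindings gives S := h(op(false, op(empty, empty)), false), L := pair(pair(h(op(false, op(empty, empty)), false), m), pair(op(empty, empty), h(op(false, op(empty, empty)), false))).
MGU = { N -> empty, Q -> app(app(false, empty), empty), Y -> pair(false, m), R -> app(false, empty), S -> h(op(false, op(empty, empty)), false), B -> m, L -> pair(pair(h(op(false, op(empty, empty)), false), m), pair(op(empty, empty), h(op(false, op(empty, empty)), false))), V -> op(empty, empty) }, so S -> h(op(false, op(empty, empty)), false).

h(op(false, op(empty, empty)), false)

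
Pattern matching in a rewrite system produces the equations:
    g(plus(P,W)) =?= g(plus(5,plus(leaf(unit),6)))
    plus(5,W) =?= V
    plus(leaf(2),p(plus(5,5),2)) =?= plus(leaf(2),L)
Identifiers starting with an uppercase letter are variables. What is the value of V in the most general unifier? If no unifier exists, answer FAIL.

Decompose g/1: plus(P,W) =?= plus(5,plus(leaf(unit),6)).
Decompose plus/2: P =?= 5,  W =?= plus(leaf(unit),6).
Bind P := 5; no other remaining equation mentions P.
Bind W := plus(leaf(unit),6); substituting into the one remaining equation that mentions W gives: plus(5,plus(leaf(unit),6)) =?= V.
Bind V := plus(5,plus(leaf(unit),6)); no other remaining equation mentions V.
Decompose plus/2: leaf(2) =?= leaf(2),  p(plus(5,5),2) =?= L.
Delete trivial equation leaf(2) =?= leaf(2).
Bind L := p(plus(5,5),2).
MGU = { P -> 5, W -> plus(leaf(unit),6), V -> plus(5,plus(leaf(unit),6)), L -> p(plus(5,5),2) }, so V -> plus(5,plus(leaf(unit),6)).

plus(5,plus(leaf(unit),6))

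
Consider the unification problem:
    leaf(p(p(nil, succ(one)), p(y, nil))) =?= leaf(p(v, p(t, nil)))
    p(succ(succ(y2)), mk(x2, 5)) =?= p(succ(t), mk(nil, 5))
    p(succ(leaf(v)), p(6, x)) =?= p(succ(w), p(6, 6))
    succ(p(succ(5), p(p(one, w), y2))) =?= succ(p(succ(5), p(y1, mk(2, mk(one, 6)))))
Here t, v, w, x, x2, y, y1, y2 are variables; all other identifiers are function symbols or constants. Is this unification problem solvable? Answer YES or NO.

YES

Decompose leaf/1: p(p(nil, succ(one)), p(y, nil)) =?= p(v, p(t, nil)).
Decompose p/2: p(nil, succ(one)) =?= v,  p(y, nil) =?= p(t, nil).
Bind v := p(nil, succ(one)); substituting into the one remaining equation that mentions v gives: p(succ(leaf(p(nil, succ(one)))), p(6, x)) =?= p(succ(w), p(6, 6)).
Decompose p/2: y =?= t,  nil =?= nil.
Bind y := t; no other remaining equation mentions y.
Delete trivial equation nil =?= nil.
Decompose p/2: succ(succ(y2)) =?= succ(t),  mk(x2, 5) =?= mk(nil, 5).
Decompose succ/1: succ(y2) =?= t.
Bind t := succ(y2); no other remaining equation mentions t. Substituting into the earlier binding gives y := succ(y2).
Decompose mk/2: x2 =?= nil,  5 =?= 5.
Bind x2 := nil; no other remaining equation mentions x2.
Delete trivial equation 5 =?= 5.
Decompose p/2: succ(leaf(p(nil, succ(one)))) =?= succ(w),  p(6, x) =?= p(6, 6).
Decompose succ/1: leaf(p(nil, succ(one))) =?= w.
Bind w := leaf(p(nil, succ(one))); substituting into the one remaining equation that mentions w gives: succ(p(succ(5), p(p(one, leaf(p(nil, succ(one)))), y2))) =?= succ(p(succ(5), p(y1, mk(2, mk(one, 6))))).
Decompose p/2: 6 =?= 6,  x =?= 6.
Delete trivial equation 6 =?= 6.
Bind x := 6; no other remaining equation mentions x.
Decompose succ/1: p(succ(5), p(p(one, leaf(p(nil, succ(one)))), y2)) =?= p(succ(5), p(y1, mk(2, mk(one, 6)))).
Decompose p/2: succ(5) =?= succ(5),  p(p(one, leaf(p(nil, succ(one)))), y2) =?= p(y1, mk(2, mk(one, 6))).
Delete trivial equation succ(5) =?= succ(5).
Decompose p/2: p(one, leaf(p(nil, succ(one)))) =?= y1,  y2 =?= mk(2, mk(one, 6)).
Bind y1 := p(one, leaf(p(nil, succ(one)))); no other remaining equation mentions y1.
Bind y2 := mk(2, mk(one, 6)). Substituting into the earlier bindings gives y := succ(mk(2, mk(one, 6))), t := succ(mk(2, mk(one, 6))).
No equations remain and no clash or occurs-check failure arose, so a unifier exists.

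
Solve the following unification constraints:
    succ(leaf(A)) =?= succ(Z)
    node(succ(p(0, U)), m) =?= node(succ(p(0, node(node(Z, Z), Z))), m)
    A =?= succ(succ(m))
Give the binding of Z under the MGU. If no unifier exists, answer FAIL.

leaf(succ(succ(m)))

Decompose succ/1: leaf(A) =?= Z.
Bind Z := leaf(A); substituting into the one remaining equation that mentions Z gives: node(succ(p(0, U)), m) =?= node(succ(p(0, node(node(leaf(A), leaf(A)), leaf(A)))), m).
Decompose node/2: succ(p(0, U)) =?= succ(p(0, node(node(leaf(A), leaf(A)), leaf(A)))),  m =?= m.
Decompose succ/1: p(0, U) =?= p(0, node(node(leaf(A), leaf(A)), leaf(A))).
Decompose p/2: 0 =?= 0,  U =?= node(node(leaf(A), leaf(A)), leaf(A)).
Delete trivial equation 0 =?= 0.
Bind U := node(node(leaf(A), leaf(A)), leaf(A)); no other remaining equation mentions U.
Delete trivial equation m =?= m.
Bind A := succ(succ(m)). Substituting into the earlier bindings gives Z := leaf(succ(succ(m))), U := node(node(leaf(succ(succ(m))), leaf(succ(succ(m)))), leaf(succ(succ(m)))).
MGU = { Z := leaf(succ(succ(m))), U := node(node(leaf(succ(succ(m))), leaf(succ(succ(m)))), leaf(succ(succ(m)))), A := succ(succ(m)) }, so Z := leaf(succ(succ(m))).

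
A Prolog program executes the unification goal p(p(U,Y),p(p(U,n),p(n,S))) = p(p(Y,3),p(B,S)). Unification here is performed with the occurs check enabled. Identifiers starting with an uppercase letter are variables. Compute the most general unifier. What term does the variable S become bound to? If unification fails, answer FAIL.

FAIL

Decompose p/2: p(U,Y) = p(Y,3),  p(p(U,n),p(n,S)) = p(B,S).
Decompose p/2: U = Y,  Y = 3.
Bind U := Y; substituting into the one remaining equation that mentions U gives: p(p(Y,n),p(n,S)) = p(B,S).
Bind Y := 3; substituting into the remaining equation gives: p(p(3,n),p(n,S)) = p(B,S). Substituting into the earlier binding gives U := 3.
Decompose p/2: p(3,n) = B,  p(n,S) = S.
Bind B := p(3,n); no other remaining equation mentions B.
Occurs check fails: S occurs in p(n,S); the equation S = p(n,S) has no finite solution.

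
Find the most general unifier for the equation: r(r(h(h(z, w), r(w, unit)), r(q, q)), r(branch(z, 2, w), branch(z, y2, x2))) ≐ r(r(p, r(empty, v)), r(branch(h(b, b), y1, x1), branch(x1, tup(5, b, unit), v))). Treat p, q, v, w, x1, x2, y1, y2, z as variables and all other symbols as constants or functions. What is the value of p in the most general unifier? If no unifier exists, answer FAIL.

h(h(h(b, b), h(b, b)), r(h(b, b), unit))

Decompose r/2: r(h(h(z, w), r(w, unit)), r(q, q)) ≐ r(p, r(empty, v)),  r(branch(z, 2, w), branch(z, y2, x2)) ≐ r(branch(h(b, b), y1, x1), branch(x1, tup(5, b, unit), v)).
Decompose r/2: h(h(z, w), r(w, unit)) ≐ p,  r(q, q) ≐ r(empty, v).
Bind p := h(h(z, w), r(w, unit)); no other remaining equation mentions p.
Decompose r/2: q ≐ empty,  q ≐ v.
Bind q := empty; substituting into the one remaining equation that mentions q gives: empty ≐ v.
Bind v := empty; substituting into the remaining equation gives: r(branch(z, 2, w), branch(z, y2, x2)) ≐ r(branch(h(b, b), y1, x1), branch(x1, tup(5, b, unit), empty)).
Decompose r/2: branch(z, 2, w) ≐ branch(h(b, b), y1, x1),  branch(z, y2, x2) ≐ branch(x1, tup(5, b, unit), empty).
Decompose branch/3: z ≐ h(b, b),  2 ≐ y1,  w ≐ x1.
Bind z := h(b, b); substituting into the one remaining equation that mentions z gives: branch(h(b, b), y2, x2) ≐ branch(x1, tup(5, b, unit), empty). Substituting into the earlier binding gives p := h(h(h(b, b), w), r(w, unit)).
Bind y1 := 2; no other remaining equation mentions y1.
Bind w := x1; no other remaining equation mentions w. Substituting into the earlier binding gives p := h(h(h(b, b), x1), r(x1, unit)).
Decompose branch/3: h(b, b) ≐ x1,  y2 ≐ tup(5, b, unit),  x2 ≐ empty.
Bind x1 := h(b, b); no other remaining equation mentions x1. Substituting into the earlier bindings gives p := h(h(h(b, b), h(b, b)), r(h(b, b), unit)), w := h(b, b).
Bind y2 := tup(5, b, unit); no other remaining equation mentions y2.
Bind x2 := empty.
MGU = { p ↦ h(h(h(b, b), h(b, b)), r(h(b, b), unit)), q ↦ empty, v ↦ empty, z ↦ h(b, b), y1 ↦ 2, w ↦ h(b, b), x1 ↦ h(b, b), y2 ↦ tup(5, b, unit), x2 ↦ empty }, so p ↦ h(h(h(b, b), h(b, b)), r(h(b, b), unit)).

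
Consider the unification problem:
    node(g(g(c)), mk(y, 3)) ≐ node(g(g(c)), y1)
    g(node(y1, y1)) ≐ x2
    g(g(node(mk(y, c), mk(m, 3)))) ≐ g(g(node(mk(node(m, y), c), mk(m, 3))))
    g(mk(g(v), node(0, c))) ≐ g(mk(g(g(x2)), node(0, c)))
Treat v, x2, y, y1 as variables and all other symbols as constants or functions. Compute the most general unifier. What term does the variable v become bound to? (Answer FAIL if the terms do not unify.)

Decompose node/2: g(g(c)) ≐ g(g(c)),  mk(y, 3) ≐ y1.
Delete trivial equation g(g(c)) ≐ g(g(c)).
Bind y1 := mk(y, 3); substituting into the one remaining equation that mentions y1 gives: g(node(mk(y, 3), mk(y, 3))) ≐ x2.
Bind x2 := g(node(mk(y, 3), mk(y, 3))); substituting into the one remaining equation that mentions x2 gives: g(mk(g(v), node(0, c))) ≐ g(mk(g(g(g(node(mk(y, 3), mk(y, 3))))), node(0, c))).
Decompose g/1: g(node(mk(y, c), mk(m, 3))) ≐ g(node(mk(node(m, y), c), mk(m, 3))).
Decompose g/1: node(mk(y, c), mk(m, 3)) ≐ node(mk(node(m, y), c), mk(m, 3)).
Decompose node/2: mk(y, c) ≐ mk(node(m, y), c),  mk(m, 3) ≐ mk(m, 3).
Decompose mk/2: y ≐ node(m, y),  c ≐ c.
Occurs check fails: y occurs in node(m, y); the equation y ≐ node(m, y) has no finite solution.

FAIL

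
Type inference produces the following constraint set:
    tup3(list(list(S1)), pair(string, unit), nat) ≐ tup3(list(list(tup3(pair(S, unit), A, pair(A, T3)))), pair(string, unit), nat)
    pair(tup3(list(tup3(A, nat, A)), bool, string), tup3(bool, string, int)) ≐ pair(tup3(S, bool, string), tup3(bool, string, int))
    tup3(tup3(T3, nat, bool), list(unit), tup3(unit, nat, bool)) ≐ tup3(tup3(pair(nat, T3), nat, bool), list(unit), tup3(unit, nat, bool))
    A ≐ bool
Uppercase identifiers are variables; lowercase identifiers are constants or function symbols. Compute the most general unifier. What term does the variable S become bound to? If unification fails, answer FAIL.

FAIL

Decompose tup3/3: list(list(S1)) ≐ list(list(tup3(pair(S, unit), A, pair(A, T3)))),  pair(string, unit) ≐ pair(string, unit),  nat ≐ nat.
Decompose list/1: list(S1) ≐ list(tup3(pair(S, unit), A, pair(A, T3))).
Decompose list/1: S1 ≐ tup3(pair(S, unit), A, pair(A, T3)).
Bind S1 := tup3(pair(S, unit), A, pair(A, T3)); no other remaining equation mentions S1.
Delete trivial equation pair(string, unit) ≐ pair(string, unit).
Delete trivial equation nat ≐ nat.
Decompose pair/2: tup3(list(tup3(A, nat, A)), bool, string) ≐ tup3(S, bool, string),  tup3(bool, string, int) ≐ tup3(bool, string, int).
Decompose tup3/3: list(tup3(A, nat, A)) ≐ S,  bool ≐ bool,  string ≐ string.
Bind S := list(tup3(A, nat, A)); no other remaining equation mentions S. Substituting into the earlier binding gives S1 := tup3(pair(list(tup3(A, nat, A)), unit), A, pair(A, T3)).
Delete trivial equation bool ≐ bool.
Delete trivial equation string ≐ string.
Delete trivial equation tup3(bool, string, int) ≐ tup3(bool, string, int).
Decompose tup3/3: tup3(T3, nat, bool) ≐ tup3(pair(nat, T3), nat, bool),  list(unit) ≐ list(unit),  tup3(unit, nat, bool) ≐ tup3(unit, nat, bool).
Decompose tup3/3: T3 ≐ pair(nat, T3),  nat ≐ nat,  bool ≐ bool.
Occurs check fails: T3 occurs in pair(nat, T3); the equation T3 ≐ pair(nat, T3) has no finite solution.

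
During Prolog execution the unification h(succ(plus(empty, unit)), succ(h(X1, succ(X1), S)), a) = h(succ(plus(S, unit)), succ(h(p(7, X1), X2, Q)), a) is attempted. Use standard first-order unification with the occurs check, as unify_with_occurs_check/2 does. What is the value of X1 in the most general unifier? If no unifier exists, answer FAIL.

FAIL

Decompose h/3: succ(plus(empty, unit)) = succ(plus(S, unit)),  succ(h(X1, succ(X1), S)) = succ(h(p(7, X1), X2, Q)),  a = a.
Decompose succ/1: plus(empty, unit) = plus(S, unit).
Decompose plus/2: empty = S,  unit = unit.
Bind S := empty; substituting into the one remaining equation that mentions S gives: succ(h(X1, succ(X1), empty)) = succ(h(p(7, X1), X2, Q)).
Delete trivial equation unit = unit.
Decompose succ/1: h(X1, succ(X1), empty) = h(p(7, X1), X2, Q).
Decompose h/3: X1 = p(7, X1),  succ(X1) = X2,  empty = Q.
Occurs check fails: X1 occurs in p(7, X1); the equation X1 = p(7, X1) has no finite solution.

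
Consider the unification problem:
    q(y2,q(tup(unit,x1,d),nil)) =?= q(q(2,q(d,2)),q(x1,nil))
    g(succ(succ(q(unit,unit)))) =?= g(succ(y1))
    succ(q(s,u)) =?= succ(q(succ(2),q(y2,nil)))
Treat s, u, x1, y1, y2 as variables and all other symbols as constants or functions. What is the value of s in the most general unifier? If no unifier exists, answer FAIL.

FAIL

Decompose q/2: y2 =?= q(2,q(d,2)),  q(tup(unit,x1,d),nil) =?= q(x1,nil).
Bind y2 := q(2,q(d,2)); substituting into the one remaining equation that mentions y2 gives: succ(q(s,u)) =?= succ(q(succ(2),q(q(2,q(d,2)),nil))).
Decompose q/2: tup(unit,x1,d) =?= x1,  nil =?= nil.
Occurs check fails: x1 occurs in tup(unit,x1,d); the equation x1 =?= tup(unit,x1,d) has no finite solution.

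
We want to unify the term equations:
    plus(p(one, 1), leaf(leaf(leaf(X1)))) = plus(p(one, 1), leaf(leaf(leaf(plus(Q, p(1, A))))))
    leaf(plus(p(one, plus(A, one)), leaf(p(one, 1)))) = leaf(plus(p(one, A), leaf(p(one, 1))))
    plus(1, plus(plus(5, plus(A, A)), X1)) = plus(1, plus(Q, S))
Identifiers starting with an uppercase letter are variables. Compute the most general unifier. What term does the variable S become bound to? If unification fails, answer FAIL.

FAIL

Decompose plus/2: p(one, 1) = p(one, 1),  leaf(leaf(leaf(X1))) = leaf(leaf(leaf(plus(Q, p(1, A))))).
Delete trivial equation p(one, 1) = p(one, 1).
Decompose leaf/1: leaf(leaf(X1)) = leaf(leaf(plus(Q, p(1, A)))).
Decompose leaf/1: leaf(X1) = leaf(plus(Q, p(1, A))).
Decompose leaf/1: X1 = plus(Q, p(1, A)).
Bind X1 := plus(Q, p(1, A)); substituting into the one remaining equation that mentions X1 gives: plus(1, plus(plus(5, plus(A, A)), plus(Q, p(1, A)))) = plus(1, plus(Q, S)).
Decompose leaf/1: plus(p(one, plus(A, one)), leaf(p(one, 1))) = plus(p(one, A), leaf(p(one, 1))).
Decompose plus/2: p(one, plus(A, one)) = p(one, A),  leaf(p(one, 1)) = leaf(p(one, 1)).
Decompose p/2: one = one,  plus(A, one) = A.
Delete trivial equation one = one.
Occurs check fails: A occurs in plus(A, one); the equation A = plus(A, one) has no finite solution.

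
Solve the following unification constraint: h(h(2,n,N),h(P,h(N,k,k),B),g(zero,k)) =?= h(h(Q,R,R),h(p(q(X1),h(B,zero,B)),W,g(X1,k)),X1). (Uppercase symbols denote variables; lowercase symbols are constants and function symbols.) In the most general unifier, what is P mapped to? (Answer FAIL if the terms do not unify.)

Decompose h/3: h(2,n,N) =?= h(Q,R,R),  h(P,h(N,k,k),B) =?= h(p(q(X1),h(B,zero,B)),W,g(X1,k)),  g(zero,k) =?= X1.
Decompose h/3: 2 =?= Q,  n =?= R,  N =?= R.
Bind Q := 2; no other remaining equation mentions Q.
Bind R := n; substituting into the one remaining equation that mentions R gives: N =?= n.
Bind N := n; substituting into the one remaining equation that mentions N gives: h(P,h(n,k,k),B) =?= h(p(q(X1),h(B,zero,B)),W,g(X1,k)).
Decompose h/3: P =?= p(q(X1),h(B,zero,B)),  h(n,k,k) =?= W,  B =?= g(X1,k).
Bind P := p(q(X1),h(B,zero,B)); no other remaining equation mentions P.
Bind W := h(n,k,k); no other remaining equation mentions W.
Bind B := g(X1,k); no other remaining equation mentions B. Substituting into the earlier binding gives P := p(q(X1),h(g(X1,k),zero,g(X1,k))).
Bind X1 := g(zero,k). Substituting into the earlier bindings gives P := p(q(g(zero,k)),h(g(g(zero,k),k),zero,g(g(zero,k),k))), B := g(g(zero,k),k).
MGU = { Q := 2, R := n, N := n, P := p(q(g(zero,k)),h(g(g(zero,k),k),zero,g(g(zero,k),k))), W := h(n,k,k), B := g(g(zero,k),k), X1 := g(zero,k) }, so P := p(q(g(zero,k)),h(g(g(zero,k),k),zero,g(g(zero,k),k))).

p(q(g(zero,k)),h(g(g(zero,k),k),zero,g(g(zero,k),k)))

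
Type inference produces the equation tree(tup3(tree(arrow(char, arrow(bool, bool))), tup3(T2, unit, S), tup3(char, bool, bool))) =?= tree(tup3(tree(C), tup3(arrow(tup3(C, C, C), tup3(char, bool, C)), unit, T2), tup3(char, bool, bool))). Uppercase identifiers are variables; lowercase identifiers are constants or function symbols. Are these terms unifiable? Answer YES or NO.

YES

Decompose tree/1: tup3(tree(arrow(char, arrow(bool, bool))), tup3(T2, unit, S), tup3(char, bool, bool)) =?= tup3(tree(C), tup3(arrow(tup3(C, C, C), tup3(char, bool, C)), unit, T2), tup3(char, bool, bool)).
Decompose tup3/3: tree(arrow(char, arrow(bool, bool))) =?= tree(C),  tup3(T2, unit, S) =?= tup3(arrow(tup3(C, C, C), tup3(char, bool, C)), unit, T2),  tup3(char, bool, bool) =?= tup3(char, bool, bool).
Decompose tree/1: arrow(char, arrow(bool, bool)) =?= C.
Bind C := arrow(char, arrow(bool, bool)); substituting into the one remaining equation that mentions C gives: tup3(T2, unit, S) =?= tup3(arrow(tup3(arrow(char, arrow(bool, bool)), arrow(char, arrow(bool, bool)), arrow(char, arrow(bool, bool))), tup3(char, bool, arrow(char, arrow(bool, bool)))), unit, T2).
Decompose tup3/3: T2 =?= arrow(tup3(arrow(char, arrow(bool, bool)), arrow(char, arrow(bool, bool)), arrow(char, arrow(bool, bool))), tup3(char, bool, arrow(char, arrow(bool, bool)))),  unit =?= unit,  S =?= T2.
Bind T2 := arrow(tup3(arrow(char, arrow(bool, bool)), arrow(char, arrow(bool, bool)), arrow(char, arrow(bool, bool))), tup3(char, bool, arrow(char, arrow(bool, bool)))); substituting into the one remaining equation that mentions T2 gives: S =?= arrow(tup3(arrow(char, arrow(bool, bool)), arrow(char, arrow(bool, bool)), arrow(char, arrow(bool, bool))), tup3(char, bool, arrow(char, arrow(bool, bool)))).
Delete trivial equation unit =?= unit.
Bind S := arrow(tup3(arrow(char, arrow(bool, bool)), arrow(char, arrow(bool, bool)), arrow(char, arrow(bool, bool))), tup3(char, bool, arrow(char, arrow(bool, bool)))); no other remaining equation mentions S.
Delete trivial equation tup3(char, bool, bool) =?= tup3(char, bool, bool).
No equations remain and no clash or occurs-check failure arose, so a unifier exists.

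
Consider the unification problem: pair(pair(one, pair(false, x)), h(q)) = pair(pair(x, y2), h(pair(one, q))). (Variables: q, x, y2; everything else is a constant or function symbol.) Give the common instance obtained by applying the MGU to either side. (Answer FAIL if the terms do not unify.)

FAIL

Decompose pair/2: pair(one, pair(false, x)) = pair(x, y2),  h(q) = h(pair(one, q)).
Decompose pair/2: one = x,  pair(false, x) = y2.
Bind x := one; substituting into the one remaining equation that mentions x gives: pair(false, one) = y2.
Bind y2 := pair(false, one); no other remaining equation mentions y2.
Decompose h/1: q = pair(one, q).
Occurs check fails: q occurs in pair(one, q); the equation q = pair(one, q) has no finite solution.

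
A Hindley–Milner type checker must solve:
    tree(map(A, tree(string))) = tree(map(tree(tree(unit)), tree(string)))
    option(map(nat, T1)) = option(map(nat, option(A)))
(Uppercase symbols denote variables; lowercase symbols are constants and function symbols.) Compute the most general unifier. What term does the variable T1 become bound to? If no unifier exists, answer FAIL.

Decompose tree/1: map(A, tree(string)) = map(tree(tree(unit)), tree(string)).
Decompose map/2: A = tree(tree(unit)),  tree(string) = tree(string).
Bind A := tree(tree(unit)); substituting into the one remaining equation that mentions A gives: option(map(nat, T1)) = option(map(nat, option(tree(tree(unit))))).
Delete trivial equation tree(string) = tree(string).
Decompose option/1: map(nat, T1) = map(nat, option(tree(tree(unit)))).
Decompose map/2: nat = nat,  T1 = option(tree(tree(unit))).
Delete trivial equation nat = nat.
Bind T1 := option(tree(tree(unit))).
MGU = { A ↦ tree(tree(unit)), T1 ↦ option(tree(tree(unit))) }, so T1 ↦ option(tree(tree(unit))).

option(tree(tree(unit)))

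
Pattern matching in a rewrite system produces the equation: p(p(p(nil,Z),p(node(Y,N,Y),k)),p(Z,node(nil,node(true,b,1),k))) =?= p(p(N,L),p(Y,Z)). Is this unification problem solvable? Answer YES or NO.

Decompose p/2: p(p(nil,Z),p(node(Y,N,Y),k)) =?= p(N,L),  p(Z,node(nil,node(true,b,1),k)) =?= p(Y,Z).
Decompose p/2: p(nil,Z) =?= N,  p(node(Y,N,Y),k) =?= L.
Bind N := p(nil,Z); substituting into the one remaining equation that mentions N gives: p(node(Y,p(nil,Z),Y),k) =?= L.
Bind L := p(node(Y,p(nil,Z),Y),k); no other remaining equation mentions L.
Decompose p/2: Z =?= Y,  node(nil,node(true,b,1),k) =?= Z.
Bind Z := Y; substituting into the remaining equation gives: node(nil,node(true,b,1),k) =?= Y. Substituting into the earlier bindings gives N := p(nil,Y), L := p(node(Y,p(nil,Y),Y),k).
Bind Y := node(nil,node(true,b,1),k). Substituting into the earlier bindings gives N := p(nil,node(nil,node(true,b,1),k)), L := p(node(node(nil,node(true,b,1),k),p(nil,node(nil,node(true,b,1),k)),node(nil,node(true,b,1),k)),k), Z := node(nil,node(true,b,1),k).
No equations remain and no clash or occurs-check failure arose, so a unifier exists.

YES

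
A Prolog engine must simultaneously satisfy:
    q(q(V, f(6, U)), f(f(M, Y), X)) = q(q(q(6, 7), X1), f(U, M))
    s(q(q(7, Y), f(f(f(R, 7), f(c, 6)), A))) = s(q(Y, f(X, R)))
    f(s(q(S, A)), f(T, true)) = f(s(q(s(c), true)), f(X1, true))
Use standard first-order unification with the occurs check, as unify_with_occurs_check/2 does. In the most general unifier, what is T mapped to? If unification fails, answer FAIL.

FAIL

Decompose q/2: q(V, f(6, U)) = q(q(6, 7), X1),  f(f(M, Y), X) = f(U, M).
Decompose q/2: V = q(6, 7),  f(6, U) = X1.
Bind V := q(6, 7); no other remaining equation mentions V.
Bind X1 := f(6, U); substituting into the one remaining equation that mentions X1 gives: f(s(q(S, A)), f(T, true)) = f(s(q(s(c), true)), f(f(6, U), true)).
Decompose f/2: f(M, Y) = U,  X = M.
Bind U := f(M, Y); substituting into the one remaining equation that mentions U gives: f(s(q(S, A)), f(T, true)) = f(s(q(s(c), true)), f(f(6, f(M, Y)), true)). Substituting into the earlier binding gives X1 := f(6, f(M, Y)).
Bind X := M; substituting into the one remaining equation that mentions X gives: s(q(q(7, Y), f(f(f(R, 7), f(c, 6)), A))) = s(q(Y, f(M, R))).
Decompose s/1: q(q(7, Y), f(f(f(R, 7), f(c, 6)), A)) = q(Y, f(M, R)).
Decompose q/2: q(7, Y) = Y,  f(f(f(R, 7), f(c, 6)), A) = f(M, R).
Occurs check fails: Y occurs in q(7, Y); the equation Y = q(7, Y) has no finite solution.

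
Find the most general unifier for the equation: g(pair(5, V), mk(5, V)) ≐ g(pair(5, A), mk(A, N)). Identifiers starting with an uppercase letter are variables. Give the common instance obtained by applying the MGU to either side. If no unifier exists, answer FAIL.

g(pair(5, 5), mk(5, 5))

Decompose g/2: pair(5, V) ≐ pair(5, A),  mk(5, V) ≐ mk(A, N).
Decompose pair/2: 5 ≐ 5,  V ≐ A.
Delete trivial equation 5 ≐ 5.
Bind V := A; substituting into the remaining equation gives: mk(5, A) ≐ mk(A, N).
Decompose mk/2: 5 ≐ A,  A ≐ N.
Bind A := 5; substituting into the remaining equation gives: 5 ≐ N. Substituting into the earlier binding gives V := 5.
Bind N := 5.
Applying the MGU to either side gives g(pair(5, 5), mk(5, 5)).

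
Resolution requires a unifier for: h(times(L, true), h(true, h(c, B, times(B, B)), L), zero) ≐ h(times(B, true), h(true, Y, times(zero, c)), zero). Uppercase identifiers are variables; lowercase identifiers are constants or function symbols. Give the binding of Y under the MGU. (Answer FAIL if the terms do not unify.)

Decompose h/3: times(L, true) ≐ times(B, true),  h(true, h(c, B, times(B, B)), L) ≐ h(true, Y, times(zero, c)),  zero ≐ zero.
Decompose times/2: L ≐ B,  true ≐ true.
Bind L := B; substituting into the one remaining equation that mentions L gives: h(true, h(c, B, times(B, B)), B) ≐ h(true, Y, times(zero, c)).
Delete trivial equation true ≐ true.
Decompose h/3: true ≐ true,  h(c, B, times(B, B)) ≐ Y,  B ≐ times(zero, c).
Delete trivial equation true ≐ true.
Bind Y := h(c, B, times(B, B)); no other remaining equation mentions Y.
Bind B := times(zero, c); no other remaining equation mentions B. Substituting into the earlier bindings gives L := times(zero, c), Y := h(c, times(zero, c), times(times(zero, c), times(zero, c))).
Delete trivial equation zero ≐ zero.
MGU = { L ↦ times(zero, c), Y ↦ h(c, times(zero, c), times(times(zero, c), times(zero, c))), B ↦ times(zero, c) }, so Y ↦ h(c, times(zero, c), times(times(zero, c), times(zero, c))).

h(c, times(zero, c), times(times(zero, c), times(zero, c)))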